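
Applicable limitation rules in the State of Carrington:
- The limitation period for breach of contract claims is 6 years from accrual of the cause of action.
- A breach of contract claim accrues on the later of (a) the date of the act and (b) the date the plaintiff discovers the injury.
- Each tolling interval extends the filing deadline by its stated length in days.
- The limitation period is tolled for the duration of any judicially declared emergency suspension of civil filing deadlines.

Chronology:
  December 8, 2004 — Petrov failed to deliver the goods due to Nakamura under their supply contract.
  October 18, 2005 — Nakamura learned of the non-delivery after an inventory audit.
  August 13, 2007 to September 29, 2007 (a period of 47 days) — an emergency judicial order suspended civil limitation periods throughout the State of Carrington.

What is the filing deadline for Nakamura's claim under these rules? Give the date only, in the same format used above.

Taking the later of the act (December 8, 2004) and discovery (October 18, 2005), the claim accrued on October 18, 2005.
Adding the 6 years base period to October 18, 2005 gives a deadline of October 18, 2011, before any tolling.
The emergency suspension of filing deadlines from August 13, 2007 to September 29, 2007 tolled the period for 47 days, extending the deadline to December 4, 2011.

December 4, 2011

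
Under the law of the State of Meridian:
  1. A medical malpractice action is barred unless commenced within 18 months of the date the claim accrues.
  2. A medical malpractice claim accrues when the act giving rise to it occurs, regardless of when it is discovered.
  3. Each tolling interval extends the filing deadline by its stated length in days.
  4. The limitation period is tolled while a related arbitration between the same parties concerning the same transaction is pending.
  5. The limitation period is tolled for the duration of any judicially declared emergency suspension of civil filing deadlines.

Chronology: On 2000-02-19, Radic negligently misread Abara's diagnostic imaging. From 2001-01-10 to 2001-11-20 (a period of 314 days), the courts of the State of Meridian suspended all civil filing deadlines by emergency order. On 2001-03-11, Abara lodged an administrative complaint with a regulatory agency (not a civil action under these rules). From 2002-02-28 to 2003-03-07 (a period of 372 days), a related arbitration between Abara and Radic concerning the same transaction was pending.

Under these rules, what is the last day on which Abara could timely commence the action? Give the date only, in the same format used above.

The claim accrued on 2000-02-19, the date of the act.
The untolled deadline — 18 months after 2000-02-19 — is 2001-08-19.
The period was tolled for 314 days by the emergency suspension of filing deadlines (2001-01-10 to 2001-11-20), pushing the deadline to 2002-06-29.
Because the pending related arbitration ran from 2002-02-28 to 2003-03-07, the deadline is extended by 372 days to 2003-07-06.
None of the other events listed affects the running of the period under the stated rules.

2003-07-06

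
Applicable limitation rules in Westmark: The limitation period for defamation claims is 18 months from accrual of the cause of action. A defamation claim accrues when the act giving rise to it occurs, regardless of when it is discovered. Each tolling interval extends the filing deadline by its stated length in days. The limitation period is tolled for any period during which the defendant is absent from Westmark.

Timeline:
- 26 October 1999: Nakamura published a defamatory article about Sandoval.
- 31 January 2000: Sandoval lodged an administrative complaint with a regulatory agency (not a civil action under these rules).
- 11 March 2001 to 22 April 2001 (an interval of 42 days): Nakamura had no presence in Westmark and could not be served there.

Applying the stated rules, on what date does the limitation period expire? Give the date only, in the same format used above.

7 June 2001

The limitation period began to run on 26 October 1999.
18 months from 26 October 1999 is 26 April 2001.
The period was tolled for 42 days by the defendant's absence from the jurisdiction (11 March 2001 to 22 April 2001), pushing the deadline to 7 June 2001.
The other events in the timeline have no effect on the limitation period under the stated rules.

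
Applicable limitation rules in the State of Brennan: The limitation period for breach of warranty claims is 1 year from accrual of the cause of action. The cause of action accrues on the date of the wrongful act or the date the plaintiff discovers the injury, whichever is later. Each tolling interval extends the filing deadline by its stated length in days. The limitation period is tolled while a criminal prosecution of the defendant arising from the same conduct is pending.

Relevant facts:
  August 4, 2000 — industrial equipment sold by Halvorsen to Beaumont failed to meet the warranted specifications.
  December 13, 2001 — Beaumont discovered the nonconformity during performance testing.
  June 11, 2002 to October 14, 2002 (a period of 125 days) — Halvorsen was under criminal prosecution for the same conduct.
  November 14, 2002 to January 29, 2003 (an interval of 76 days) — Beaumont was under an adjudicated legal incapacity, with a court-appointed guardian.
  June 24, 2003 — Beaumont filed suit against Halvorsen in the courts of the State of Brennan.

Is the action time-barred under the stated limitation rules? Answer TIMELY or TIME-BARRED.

Because discovery on December 13, 2001 post-dates the August 4, 2000 act, accrual under the later-of rule falls on December 13, 2001.
1 year from December 13, 2001 is December 13, 2002.
The pending criminal prosecution from June 11, 2002 to October 14, 2002 tolled the period for 125 days, extending the deadline to April 17, 2003.
No stated provision tolls the period for the plaintiff's incapacity, so the interval from November 14, 2002 to January 29, 2003 has no effect on the deadline.
Filing on June 24, 2003 missed the April 17, 2003 deadline — the action is time-barred.

TIME-BARRED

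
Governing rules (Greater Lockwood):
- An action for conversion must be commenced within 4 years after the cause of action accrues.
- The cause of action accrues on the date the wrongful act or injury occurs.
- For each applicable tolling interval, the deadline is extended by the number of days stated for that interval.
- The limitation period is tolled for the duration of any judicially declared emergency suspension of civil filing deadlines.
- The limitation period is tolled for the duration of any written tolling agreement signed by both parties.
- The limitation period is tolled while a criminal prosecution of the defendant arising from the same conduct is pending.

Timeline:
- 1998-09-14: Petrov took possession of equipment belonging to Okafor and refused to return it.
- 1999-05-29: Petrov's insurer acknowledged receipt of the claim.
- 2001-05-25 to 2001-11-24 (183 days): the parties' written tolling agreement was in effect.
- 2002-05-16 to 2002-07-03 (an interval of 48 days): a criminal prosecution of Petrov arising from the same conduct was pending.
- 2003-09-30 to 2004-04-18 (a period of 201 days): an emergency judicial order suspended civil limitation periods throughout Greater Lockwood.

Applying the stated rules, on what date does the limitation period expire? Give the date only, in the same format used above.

2003-05-03

The limitation period began to run on 1998-09-14.
The untolled deadline — 4 years after 1998-09-14 — is 2002-09-14.
Because the written tolling agreement ran from 2001-05-25 to 2001-11-24, the deadline is extended by 183 days to 2003-03-16.
Because the pending criminal prosecution ran from 2002-05-16 to 2002-07-03, the deadline is extended by 48 days to 2003-05-03.
The emergency suspension of filing deadlines starting 2003-09-30 came too late — the period had run on 2003-05-03 — and so does not extend the deadline.
Nothing else in the chronology tolls or restarts the period.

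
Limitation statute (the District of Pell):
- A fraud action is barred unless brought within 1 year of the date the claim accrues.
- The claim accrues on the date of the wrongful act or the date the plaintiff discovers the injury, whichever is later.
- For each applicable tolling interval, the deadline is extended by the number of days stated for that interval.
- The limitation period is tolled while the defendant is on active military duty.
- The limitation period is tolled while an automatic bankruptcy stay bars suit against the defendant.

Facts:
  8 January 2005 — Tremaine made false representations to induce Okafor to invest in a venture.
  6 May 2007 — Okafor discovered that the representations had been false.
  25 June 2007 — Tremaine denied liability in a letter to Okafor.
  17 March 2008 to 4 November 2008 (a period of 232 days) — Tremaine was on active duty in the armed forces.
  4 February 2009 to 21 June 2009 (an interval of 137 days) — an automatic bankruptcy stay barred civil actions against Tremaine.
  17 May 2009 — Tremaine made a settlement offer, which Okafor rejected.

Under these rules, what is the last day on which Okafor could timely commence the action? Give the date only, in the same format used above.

Because discovery on 6 May 2007 post-dates the 8 January 2005 act, accrual under the later-of rule falls on 6 May 2007.
The untolled deadline — 1 year after 6 May 2007 — is 6 May 2008.
The defendant's active military service from 17 March 2008 to 4 November 2008 tolled the period for 232 days, extending the deadline to 24 December 2008.
The automatic bankruptcy stay starting 4 February 2009 came too late — the period had run on 24 December 2008 — and so does not extend the deadline.
The other events in the timeline have no effect on the limitation period under the stated rules.

24 December 2008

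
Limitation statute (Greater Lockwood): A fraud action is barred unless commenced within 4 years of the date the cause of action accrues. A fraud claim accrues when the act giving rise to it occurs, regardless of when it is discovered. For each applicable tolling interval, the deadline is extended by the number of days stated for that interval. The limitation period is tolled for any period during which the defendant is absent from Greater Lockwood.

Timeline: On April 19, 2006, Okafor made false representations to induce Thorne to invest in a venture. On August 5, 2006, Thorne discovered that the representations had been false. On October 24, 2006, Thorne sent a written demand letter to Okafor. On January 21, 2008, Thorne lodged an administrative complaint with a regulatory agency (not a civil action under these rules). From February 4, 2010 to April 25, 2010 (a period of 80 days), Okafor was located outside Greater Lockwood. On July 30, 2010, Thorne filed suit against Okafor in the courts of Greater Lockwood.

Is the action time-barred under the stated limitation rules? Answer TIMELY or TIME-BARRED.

Accrual is governed by the date of the act, so the period began to run on April 19, 2006; the later discovery on August 5, 2006 is irrelevant under the stated rule.
Adding the 4 years base period to April 19, 2006 gives a deadline of April 19, 2010, before any tolling.
Because the defendant's absence from the jurisdiction ran from February 4, 2010 to April 25, 2010, the deadline is extended by 80 days to July 8, 2010.
The other events in the timeline have no effect on the limitation period under the stated rules.
The July 30, 2010 filing falls after the July 8, 2010 deadline; the claim is time-barred.

TIME-BARRED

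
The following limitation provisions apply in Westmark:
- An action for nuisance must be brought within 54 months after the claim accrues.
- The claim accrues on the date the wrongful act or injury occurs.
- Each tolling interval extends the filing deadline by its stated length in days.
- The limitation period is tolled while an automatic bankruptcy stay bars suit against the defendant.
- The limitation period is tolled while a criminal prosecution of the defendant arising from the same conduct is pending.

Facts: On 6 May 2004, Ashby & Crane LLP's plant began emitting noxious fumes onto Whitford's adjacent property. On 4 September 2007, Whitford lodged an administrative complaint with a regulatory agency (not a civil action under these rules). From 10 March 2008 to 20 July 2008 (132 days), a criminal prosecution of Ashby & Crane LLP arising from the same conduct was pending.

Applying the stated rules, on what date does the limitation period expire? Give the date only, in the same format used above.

The claim accrued on 6 May 2004, the date of the act.
54 months from 6 May 2004 is 6 November 2008.
Because the pending criminal prosecution ran from 10 March 2008 to 20 July 2008, the deadline is extended by 132 days to 18 March 2009.
The other events in the timeline have no effect on the limitation period under the stated rules.

18 March 2009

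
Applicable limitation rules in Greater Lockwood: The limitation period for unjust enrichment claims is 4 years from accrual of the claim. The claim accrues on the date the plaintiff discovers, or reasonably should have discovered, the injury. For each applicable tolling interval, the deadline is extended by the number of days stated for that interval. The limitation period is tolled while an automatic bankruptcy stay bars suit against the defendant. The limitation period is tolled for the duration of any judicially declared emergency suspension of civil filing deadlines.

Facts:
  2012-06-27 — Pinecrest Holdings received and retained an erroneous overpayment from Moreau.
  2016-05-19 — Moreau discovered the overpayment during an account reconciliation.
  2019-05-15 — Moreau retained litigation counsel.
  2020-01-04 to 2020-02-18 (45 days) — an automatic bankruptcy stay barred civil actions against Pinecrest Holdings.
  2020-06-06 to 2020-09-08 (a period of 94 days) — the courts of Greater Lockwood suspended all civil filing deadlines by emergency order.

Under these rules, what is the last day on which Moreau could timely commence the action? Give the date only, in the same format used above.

Under the discovery rule, the claim accrued on 2016-05-19, when Moreau discovered the injury — not on the 2012-06-27 date of the underlying act.
Adding the 4 years base period to 2016-05-19 gives a deadline of 2020-05-19, before any tolling.
The period was tolled for 45 days by the automatic bankruptcy stay (2020-01-04 to 2020-02-18), pushing the deadline to 2020-07-03.
Because the emergency suspension of filing deadlines ran from 2020-06-06 to 2020-09-08, the deadline is extended by 94 days to 2020-10-05.
Nothing else in the chronology tolls or restarts the period.

2020-10-05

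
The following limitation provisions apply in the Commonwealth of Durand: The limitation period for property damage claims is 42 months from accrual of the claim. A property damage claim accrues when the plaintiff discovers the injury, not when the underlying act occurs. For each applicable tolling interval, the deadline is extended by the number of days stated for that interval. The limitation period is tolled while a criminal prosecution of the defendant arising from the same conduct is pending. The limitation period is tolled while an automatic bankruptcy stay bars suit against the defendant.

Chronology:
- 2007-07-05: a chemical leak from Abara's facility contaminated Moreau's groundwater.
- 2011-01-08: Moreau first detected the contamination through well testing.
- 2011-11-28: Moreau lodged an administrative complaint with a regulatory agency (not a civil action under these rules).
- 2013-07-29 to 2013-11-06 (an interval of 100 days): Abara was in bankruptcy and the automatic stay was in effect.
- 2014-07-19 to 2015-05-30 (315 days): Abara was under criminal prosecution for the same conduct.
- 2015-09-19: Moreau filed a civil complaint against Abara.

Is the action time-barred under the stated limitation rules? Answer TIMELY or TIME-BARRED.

Under the discovery rule, the claim accrued on 2011-01-08, when Moreau discovered the injury — not on the 2007-07-05 date of the underlying act.
Adding the 42 months base period to 2011-01-08 gives a deadline of 2014-07-08, before any tolling.
The period was tolled for 100 days by the automatic bankruptcy stay (2013-07-29 to 2013-11-06), pushing the deadline to 2014-10-16.
Because the pending criminal prosecution ran from 2014-07-19 to 2015-05-30, the deadline is extended by 315 days to 2015-08-27.
None of the other events listed affects the running of the period under the stated rules.
The 2015-09-19 filing falls after the 2015-08-27 deadline; the claim is time-barred.

TIME-BARRED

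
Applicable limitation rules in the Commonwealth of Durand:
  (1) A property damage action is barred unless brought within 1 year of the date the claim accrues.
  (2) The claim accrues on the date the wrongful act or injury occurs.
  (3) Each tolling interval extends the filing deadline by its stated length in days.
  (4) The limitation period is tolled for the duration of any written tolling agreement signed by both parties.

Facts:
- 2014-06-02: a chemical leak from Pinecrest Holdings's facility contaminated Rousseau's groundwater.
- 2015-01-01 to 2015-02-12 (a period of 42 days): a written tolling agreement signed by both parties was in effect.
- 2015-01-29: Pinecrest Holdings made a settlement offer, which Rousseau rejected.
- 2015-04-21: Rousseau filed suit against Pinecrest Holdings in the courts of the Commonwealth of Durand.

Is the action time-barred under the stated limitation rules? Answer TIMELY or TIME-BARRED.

The limitation period began to run on 2014-06-02.
The untolled deadline — 1 year after 2014-06-02 — is 2015-06-02.
The written tolling agreement from 2015-01-01 to 2015-02-12 tolled the period for 42 days, extending the deadline to 2015-07-14.
The other events in the timeline have no effect on the limitation period under the stated rules.
The 2015-04-21 filing precedes the 2015-07-14 deadline; the claim is timely.

TIMELY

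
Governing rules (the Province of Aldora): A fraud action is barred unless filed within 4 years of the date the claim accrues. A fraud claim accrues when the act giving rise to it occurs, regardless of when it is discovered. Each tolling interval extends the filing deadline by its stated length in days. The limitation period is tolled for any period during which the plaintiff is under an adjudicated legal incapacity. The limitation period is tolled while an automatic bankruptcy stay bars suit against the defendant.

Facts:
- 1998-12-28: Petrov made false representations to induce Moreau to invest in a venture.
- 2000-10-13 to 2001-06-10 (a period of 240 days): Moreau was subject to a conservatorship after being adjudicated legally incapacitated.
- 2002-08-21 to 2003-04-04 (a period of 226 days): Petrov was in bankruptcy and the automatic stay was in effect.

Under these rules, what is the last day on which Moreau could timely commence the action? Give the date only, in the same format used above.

The limitation period began to run on 1998-12-28.
The untolled deadline — 4 years after 1998-12-28 — is 2002-12-28.
Because the plaintiff's legal incapacity ran from 2000-10-13 to 2001-06-10, the deadline is extended by 240 days to 2003-08-25.
The period was tolled for 226 days by the automatic bankruptcy stay (2002-08-21 to 2003-04-04), pushing the deadline to 2004-04-07.

2004-04-07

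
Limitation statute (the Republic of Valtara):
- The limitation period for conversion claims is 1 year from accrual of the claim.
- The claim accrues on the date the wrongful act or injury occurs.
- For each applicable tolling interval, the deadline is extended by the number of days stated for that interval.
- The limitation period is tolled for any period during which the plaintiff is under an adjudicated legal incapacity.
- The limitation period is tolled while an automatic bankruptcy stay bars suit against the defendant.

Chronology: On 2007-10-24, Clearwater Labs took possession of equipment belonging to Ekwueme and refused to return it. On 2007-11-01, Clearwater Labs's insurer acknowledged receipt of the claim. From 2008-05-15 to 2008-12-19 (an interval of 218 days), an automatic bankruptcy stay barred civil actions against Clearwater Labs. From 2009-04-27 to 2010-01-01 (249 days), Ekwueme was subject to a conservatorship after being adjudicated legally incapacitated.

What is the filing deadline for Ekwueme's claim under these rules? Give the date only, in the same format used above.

The limitation period began to run on 2007-10-24.
Adding the 1 year base period to 2007-10-24 gives a deadline of 2008-10-24, before any tolling.
The period was tolled for 218 days by the automatic bankruptcy stay (2008-05-15 to 2008-12-19), pushing the deadline to 2009-05-30.
The plaintiff's legal incapacity from 2009-04-27 to 2010-01-01 tolled the period for 249 days, extending the deadline to 2010-02-03.
Nothing else in the chronology tolls or restarts the period.

2010-02-03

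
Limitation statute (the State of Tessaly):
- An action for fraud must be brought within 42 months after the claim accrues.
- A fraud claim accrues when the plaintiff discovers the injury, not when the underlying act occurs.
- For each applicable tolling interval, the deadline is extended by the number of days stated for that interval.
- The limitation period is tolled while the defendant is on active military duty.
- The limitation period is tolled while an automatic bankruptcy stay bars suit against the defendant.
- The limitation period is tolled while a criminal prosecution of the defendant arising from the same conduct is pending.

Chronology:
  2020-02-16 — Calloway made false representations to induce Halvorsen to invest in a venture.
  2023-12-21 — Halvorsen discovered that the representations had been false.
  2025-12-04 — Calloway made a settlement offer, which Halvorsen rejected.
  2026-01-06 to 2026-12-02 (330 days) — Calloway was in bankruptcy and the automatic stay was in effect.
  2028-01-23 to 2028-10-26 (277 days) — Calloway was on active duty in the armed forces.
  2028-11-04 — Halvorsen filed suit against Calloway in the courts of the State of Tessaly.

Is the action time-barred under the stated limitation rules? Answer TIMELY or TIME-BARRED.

Under the discovery rule, the claim accrued on 2023-12-21, when Halvorsen discovered the injury — not on the 2020-02-16 date of the underlying act.
Adding the 42 months base period to 2023-12-21 gives a deadline of 2027-06-21, before any tolling.
Because the automatic bankruptcy stay ran from 2026-01-06 to 2026-12-02, the deadline is extended by 330 days to 2028-05-16.
Because the defendant's active military service ran from 2028-01-23 to 2028-10-26, the deadline is extended by 277 days to 2029-02-17.
The other events in the timeline have no effect on the limitation period under the stated rules.
Halvorsen filed on 2028-11-04, before the 2029-02-17 deadline, so the action is timely.

TIMELY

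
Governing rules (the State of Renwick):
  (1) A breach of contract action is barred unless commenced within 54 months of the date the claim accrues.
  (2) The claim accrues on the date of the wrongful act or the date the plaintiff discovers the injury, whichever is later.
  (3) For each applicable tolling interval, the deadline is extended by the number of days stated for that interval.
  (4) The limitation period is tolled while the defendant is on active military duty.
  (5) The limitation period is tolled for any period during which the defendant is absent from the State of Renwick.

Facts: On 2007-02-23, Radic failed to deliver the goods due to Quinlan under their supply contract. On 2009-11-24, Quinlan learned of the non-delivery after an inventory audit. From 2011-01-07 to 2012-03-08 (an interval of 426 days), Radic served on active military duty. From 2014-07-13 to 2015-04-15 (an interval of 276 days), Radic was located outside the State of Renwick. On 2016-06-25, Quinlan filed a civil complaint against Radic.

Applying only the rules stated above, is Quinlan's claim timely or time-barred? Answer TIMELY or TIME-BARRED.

TIME-BARRED

Because discovery on 2009-11-24 post-dates the 2007-02-23 act, accrual under the later-of rule falls on 2009-11-24.
Adding the 54 months base period to 2009-11-24 gives a deadline of 2014-05-24, before any tolling.
The period was tolled for 426 days by the defendant's active military service (2011-01-07 to 2012-03-08), pushing the deadline to 2015-07-24.
Because the defendant's absence from the jurisdiction ran from 2014-07-13 to 2015-04-15, the deadline is extended by 276 days to 2016-04-25.
The 2016-06-25 filing falls after the 2016-04-25 deadline; the claim is time-barred.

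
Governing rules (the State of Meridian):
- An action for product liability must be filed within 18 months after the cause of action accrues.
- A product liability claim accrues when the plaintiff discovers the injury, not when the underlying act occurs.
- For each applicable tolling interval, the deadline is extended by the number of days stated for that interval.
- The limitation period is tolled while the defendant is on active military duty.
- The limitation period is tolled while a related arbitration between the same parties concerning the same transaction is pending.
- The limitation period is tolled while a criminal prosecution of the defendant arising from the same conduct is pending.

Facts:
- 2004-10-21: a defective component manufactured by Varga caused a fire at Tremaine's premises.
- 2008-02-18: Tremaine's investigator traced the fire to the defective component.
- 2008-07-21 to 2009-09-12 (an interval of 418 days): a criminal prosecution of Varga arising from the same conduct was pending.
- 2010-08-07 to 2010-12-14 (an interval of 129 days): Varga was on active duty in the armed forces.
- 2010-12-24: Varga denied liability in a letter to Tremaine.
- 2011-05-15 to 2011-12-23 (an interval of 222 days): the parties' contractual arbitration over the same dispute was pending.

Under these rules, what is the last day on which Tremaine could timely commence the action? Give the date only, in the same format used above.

2011-02-16

Accrual is tied to discovery, so the period began on 2008-02-18 rather than on 2004-10-21 when the act occurred.
Adding the 18 months base period to 2008-02-18 gives a deadline of 2009-08-18, before any tolling.
The period was tolled for 418 days by the pending criminal prosecution (2008-07-21 to 2009-09-12), pushing the deadline to 2010-10-10.
The period was tolled for 129 days by the defendant's active military service (2010-08-07 to 2010-12-14), pushing the deadline to 2011-02-16.
The pending related arbitration starting 2011-05-15 came too late — the period had run on 2011-02-16 — and so does not extend the deadline.
Nothing else in the chronology tolls or restarts the period.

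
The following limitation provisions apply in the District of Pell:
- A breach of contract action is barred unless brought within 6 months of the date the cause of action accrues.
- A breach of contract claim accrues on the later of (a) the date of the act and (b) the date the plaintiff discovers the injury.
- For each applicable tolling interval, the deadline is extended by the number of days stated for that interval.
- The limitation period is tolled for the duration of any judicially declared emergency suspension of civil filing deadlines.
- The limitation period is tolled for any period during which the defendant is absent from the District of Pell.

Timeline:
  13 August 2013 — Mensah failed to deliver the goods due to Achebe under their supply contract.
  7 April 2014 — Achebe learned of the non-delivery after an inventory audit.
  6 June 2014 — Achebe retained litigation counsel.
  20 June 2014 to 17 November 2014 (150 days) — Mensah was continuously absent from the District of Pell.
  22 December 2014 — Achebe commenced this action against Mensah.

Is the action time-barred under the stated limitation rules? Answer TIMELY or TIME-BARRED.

TIMELY

Because discovery on 7 April 2014 post-dates the 13 August 2013 act, accrual under the later-of rule falls on 7 April 2014.
6 months from 7 April 2014 is 7 October 2014.
Because the defendant's absence from the jurisdiction ran from 20 June 2014 to 17 November 2014, the deadline is extended by 150 days to 6 March 2015.
Nothing else in the chronology tolls or restarts the period.
The 22 December 2014 filing precedes the 6 March 2015 deadline; the claim is timely.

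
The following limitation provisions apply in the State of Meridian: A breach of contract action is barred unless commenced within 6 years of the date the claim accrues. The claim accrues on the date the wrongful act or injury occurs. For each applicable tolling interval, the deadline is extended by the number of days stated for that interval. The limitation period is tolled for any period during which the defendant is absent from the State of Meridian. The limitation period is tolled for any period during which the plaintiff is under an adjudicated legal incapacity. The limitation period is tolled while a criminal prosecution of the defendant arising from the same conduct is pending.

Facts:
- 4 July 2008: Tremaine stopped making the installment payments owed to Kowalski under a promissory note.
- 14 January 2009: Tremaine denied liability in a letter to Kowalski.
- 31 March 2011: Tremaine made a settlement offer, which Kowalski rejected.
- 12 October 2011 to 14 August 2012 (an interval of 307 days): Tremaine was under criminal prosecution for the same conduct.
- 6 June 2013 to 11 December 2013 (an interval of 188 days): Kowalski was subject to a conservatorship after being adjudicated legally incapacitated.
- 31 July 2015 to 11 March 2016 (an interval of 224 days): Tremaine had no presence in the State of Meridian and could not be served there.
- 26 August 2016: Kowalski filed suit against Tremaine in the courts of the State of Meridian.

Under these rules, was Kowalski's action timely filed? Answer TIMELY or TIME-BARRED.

The claim accrued on 4 July 2008, when the wrongful act occurred.
6 years from 4 July 2008 is 4 July 2014.
The pending criminal prosecution from 12 October 2011 to 14 August 2012 tolled the period for 307 days, extending the deadline to 7 May 2015.
The plaintiff's legal incapacity from 6 June 2013 to 11 December 2013 tolled the period for 188 days, extending the deadline to 11 November 2015.
The period was tolled for 224 days by the defendant's absence from the jurisdiction (31 July 2015 to 11 March 2016), pushing the deadline to 22 June 2016.
None of the other events listed affects the running of the period under the stated rules.
Filing on 26 August 2016 missed the 22 June 2016 deadline — the action is time-barred.

TIME-BARRED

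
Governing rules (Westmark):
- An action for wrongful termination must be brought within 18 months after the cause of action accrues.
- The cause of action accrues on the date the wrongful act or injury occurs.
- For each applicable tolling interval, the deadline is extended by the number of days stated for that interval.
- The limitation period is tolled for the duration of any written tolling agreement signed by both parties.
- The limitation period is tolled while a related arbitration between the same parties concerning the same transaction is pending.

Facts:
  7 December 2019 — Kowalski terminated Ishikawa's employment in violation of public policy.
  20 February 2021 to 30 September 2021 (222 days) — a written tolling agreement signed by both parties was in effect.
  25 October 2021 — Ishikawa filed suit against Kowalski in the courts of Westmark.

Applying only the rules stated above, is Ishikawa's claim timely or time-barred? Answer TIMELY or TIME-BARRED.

The claim accrued on 7 December 2019, when the wrongful act occurred.
The untolled deadline — 18 months after 7 December 2019 — is 7 June 2021.
The written tolling agreement from 20 February 2021 to 30 September 2021 tolled the period for 222 days, extending the deadline to 15 January 2022.
Filing on 25 October 2021 beat the 15 January 2022 deadline — the action is timely.

TIMELY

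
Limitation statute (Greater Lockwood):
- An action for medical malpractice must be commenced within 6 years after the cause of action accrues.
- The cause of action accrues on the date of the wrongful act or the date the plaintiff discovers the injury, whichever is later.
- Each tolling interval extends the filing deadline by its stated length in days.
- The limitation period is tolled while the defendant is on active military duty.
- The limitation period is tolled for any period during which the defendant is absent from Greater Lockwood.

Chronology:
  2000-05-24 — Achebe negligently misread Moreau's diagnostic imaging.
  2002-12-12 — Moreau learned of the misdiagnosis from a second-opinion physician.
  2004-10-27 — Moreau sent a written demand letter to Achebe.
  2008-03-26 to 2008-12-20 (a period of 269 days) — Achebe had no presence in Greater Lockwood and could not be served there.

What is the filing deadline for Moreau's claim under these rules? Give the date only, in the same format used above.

Because discovery on 2002-12-12 post-dates the 2000-05-24 act, accrual under the later-of rule falls on 2002-12-12.
The untolled deadline — 6 years after 2002-12-12 — is 2008-12-12.
Because the defendant's absence from the jurisdiction ran from 2008-03-26 to 2008-12-20, the deadline is extended by 269 days to 2009-09-07.
None of the other events listed affects the running of the period under the stated rules.

2009-09-07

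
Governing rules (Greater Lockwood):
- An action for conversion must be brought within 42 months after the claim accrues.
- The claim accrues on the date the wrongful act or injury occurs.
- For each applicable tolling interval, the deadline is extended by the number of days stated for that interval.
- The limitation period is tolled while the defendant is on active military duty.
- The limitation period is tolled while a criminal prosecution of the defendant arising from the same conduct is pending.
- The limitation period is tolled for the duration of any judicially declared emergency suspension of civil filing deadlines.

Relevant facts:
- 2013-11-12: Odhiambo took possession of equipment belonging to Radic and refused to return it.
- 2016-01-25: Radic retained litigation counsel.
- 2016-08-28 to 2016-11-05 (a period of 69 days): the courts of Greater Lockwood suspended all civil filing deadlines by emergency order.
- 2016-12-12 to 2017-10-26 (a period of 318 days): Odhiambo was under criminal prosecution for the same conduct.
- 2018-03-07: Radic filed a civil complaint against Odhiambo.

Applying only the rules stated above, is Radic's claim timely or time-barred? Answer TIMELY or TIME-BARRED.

TIMELY

The limitation period began to run on 2013-11-12.
42 months from 2013-11-12 is 2017-05-12.
The emergency suspension of filing deadlines from 2016-08-28 to 2016-11-05 tolled the period for 69 days, extending the deadline to 2017-07-20.
The period was tolled for 318 days by the pending criminal prosecution (2016-12-12 to 2017-10-26), pushing the deadline to 2018-06-03.
Nothing else in the chronology tolls or restarts the period.
Radic filed on 2018-03-07, before the 2018-06-03 deadline, so the action is timely.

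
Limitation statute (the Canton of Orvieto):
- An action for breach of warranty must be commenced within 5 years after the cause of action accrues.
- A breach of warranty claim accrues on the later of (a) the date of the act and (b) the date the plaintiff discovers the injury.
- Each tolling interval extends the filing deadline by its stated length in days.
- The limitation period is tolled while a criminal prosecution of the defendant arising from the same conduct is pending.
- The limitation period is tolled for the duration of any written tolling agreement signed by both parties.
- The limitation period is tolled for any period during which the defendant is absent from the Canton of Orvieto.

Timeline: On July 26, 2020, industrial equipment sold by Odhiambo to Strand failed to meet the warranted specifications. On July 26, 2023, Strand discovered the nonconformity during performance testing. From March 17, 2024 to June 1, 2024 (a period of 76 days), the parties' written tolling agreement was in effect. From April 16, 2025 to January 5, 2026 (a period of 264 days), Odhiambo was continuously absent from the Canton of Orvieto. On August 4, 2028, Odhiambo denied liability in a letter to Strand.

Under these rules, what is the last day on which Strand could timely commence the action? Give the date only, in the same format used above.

Because discovery on July 26, 2023 post-dates the July 26, 2020 act, accrual under the later-of rule falls on July 26, 2023.
Adding the 5 years base period to July 26, 2023 gives a deadline of July 26, 2028, before any tolling.
Because the written tolling agreement ran from March 17, 2024 to June 1, 2024, the deadline is extended by 76 days to October 10, 2028.
The period was tolled for 264 days by the defendant's absence from the jurisdiction (April 16, 2025 to January 5, 2026), pushing the deadline to July 1, 2029.
The other events in the timeline have no effect on the limitation period under the stated rules.

July 1, 2029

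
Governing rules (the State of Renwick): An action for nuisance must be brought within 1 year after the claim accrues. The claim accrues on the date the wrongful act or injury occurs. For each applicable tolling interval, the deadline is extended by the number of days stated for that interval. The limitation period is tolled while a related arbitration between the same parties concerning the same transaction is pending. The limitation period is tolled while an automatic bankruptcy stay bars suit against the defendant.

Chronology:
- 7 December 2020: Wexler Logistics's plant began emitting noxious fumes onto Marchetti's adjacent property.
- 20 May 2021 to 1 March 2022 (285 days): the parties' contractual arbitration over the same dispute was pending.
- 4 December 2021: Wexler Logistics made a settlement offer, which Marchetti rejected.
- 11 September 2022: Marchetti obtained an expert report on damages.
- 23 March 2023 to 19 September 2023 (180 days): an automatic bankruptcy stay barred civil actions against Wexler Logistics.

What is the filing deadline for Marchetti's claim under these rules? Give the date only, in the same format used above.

The limitation period began to run on 7 December 2020.
Adding the 1 year base period to 7 December 2020 gives a deadline of 7 December 2021, before any tolling.
The period was tolled for 285 days by the pending related arbitration (20 May 2021 to 1 March 2022), pushing the deadline to 18 September 2022.
By the time the automatic bankruptcy stay began on 23 March 2023, the limitation period had already expired on 18 September 2022; that interval cannot revive it.
None of the other events listed affects the running of the period under the stated rules.

18 September 2022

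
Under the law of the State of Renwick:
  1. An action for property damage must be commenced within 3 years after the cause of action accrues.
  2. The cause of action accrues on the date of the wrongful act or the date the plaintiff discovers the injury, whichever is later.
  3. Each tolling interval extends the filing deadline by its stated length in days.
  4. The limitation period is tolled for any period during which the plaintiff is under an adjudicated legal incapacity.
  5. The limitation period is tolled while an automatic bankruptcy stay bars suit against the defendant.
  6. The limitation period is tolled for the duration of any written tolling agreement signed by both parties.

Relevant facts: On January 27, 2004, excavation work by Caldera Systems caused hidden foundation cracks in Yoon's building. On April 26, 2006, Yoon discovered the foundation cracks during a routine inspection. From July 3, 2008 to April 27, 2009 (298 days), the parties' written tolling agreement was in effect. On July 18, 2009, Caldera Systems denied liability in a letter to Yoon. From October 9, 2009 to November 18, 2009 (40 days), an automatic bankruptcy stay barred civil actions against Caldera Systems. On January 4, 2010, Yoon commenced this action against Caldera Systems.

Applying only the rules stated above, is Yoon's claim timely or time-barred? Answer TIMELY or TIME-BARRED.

Because discovery on April 26, 2006 post-dates the January 27, 2004 act, accrual under the later-of rule falls on April 26, 2006.
The untolled deadline — 3 years after April 26, 2006 — is April 26, 2009.
The written tolling agreement from July 3, 2008 to April 27, 2009 tolled the period for 298 days, extending the deadline to February 18, 2010.
The period was tolled for 40 days by the automatic bankruptcy stay (October 9, 2009 to November 18, 2009), pushing the deadline to March 30, 2010.
Nothing else in the chronology tolls or restarts the period.
Filing on January 4, 2010 beat the March 30, 2010 deadline — the action is timely.

TIMELY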